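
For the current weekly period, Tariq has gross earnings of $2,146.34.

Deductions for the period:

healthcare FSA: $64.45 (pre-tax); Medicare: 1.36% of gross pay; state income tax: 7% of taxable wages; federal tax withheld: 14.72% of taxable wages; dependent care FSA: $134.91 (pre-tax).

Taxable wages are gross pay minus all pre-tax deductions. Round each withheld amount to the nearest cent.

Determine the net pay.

$1,494.90

Healthcare FSA: $64.45
Dependent care FSA: $134.91
Pre-tax total = $64.45 + $134.91 = $199.36
Taxable wages = $2,146.34 − $199.36 = $1,946.98
Federal tax withheld: $1,946.98 × 0.1472 = $286.60
State income tax: $1,946.98 × 0.07 = $136.29
Medicare: $2,146.34 × 0.0136 = $29.19
Total deductions = $64.45 + $134.91 + $286.60 + $136.29 + $29.19 = $651.44
Net pay = $2,146.34 − $651.44 = $1,494.90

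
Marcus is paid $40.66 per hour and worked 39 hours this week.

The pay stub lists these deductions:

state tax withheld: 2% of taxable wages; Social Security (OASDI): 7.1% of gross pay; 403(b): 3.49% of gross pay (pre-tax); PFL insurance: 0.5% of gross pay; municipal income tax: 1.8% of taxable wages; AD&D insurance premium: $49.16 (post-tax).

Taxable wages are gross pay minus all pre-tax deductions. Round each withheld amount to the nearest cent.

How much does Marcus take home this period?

Gross pay: 39 × $40.66 = $1,585.74
403(b): $1,585.74 × 0.0349 = $55.34
Taxable wages = $1,585.74 − $55.34 = $1,530.40
State tax withheld: $1,530.40 × 0.02 = $30.61
Municipal income tax: $1,530.40 × 0.018 = $27.55
Social Security (OASDI): $1,585.74 × 0.071 = $112.59
PFL insurance: $1,585.74 × 0.005 = $7.93
AD&D insurance premium: $49.16
Total deductions = $55.34 + $30.61 + $27.55 + $112.59 + $7.93 + $49.16 = $283.18
Net pay = $1,585.74 − $283.18 = $1,302.56

$1,302.56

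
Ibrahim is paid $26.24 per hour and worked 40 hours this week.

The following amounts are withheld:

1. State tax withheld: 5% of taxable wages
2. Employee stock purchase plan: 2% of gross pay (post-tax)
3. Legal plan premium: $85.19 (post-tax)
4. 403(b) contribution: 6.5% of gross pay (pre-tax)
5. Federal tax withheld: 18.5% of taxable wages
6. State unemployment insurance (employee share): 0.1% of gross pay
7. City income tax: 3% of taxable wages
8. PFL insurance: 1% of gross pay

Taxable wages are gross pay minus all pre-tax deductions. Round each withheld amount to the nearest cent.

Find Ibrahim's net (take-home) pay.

$603.58

Gross pay: 40 × $26.24 = $1049.60
403(b) contribution: $1049.60 × 0.065 = $68.22
Taxable wages = $1049.60 − $68.22 = $981.38
Federal tax withheld: $981.38 × 0.185 = $181.56
State tax withheld: $981.38 × 0.05 = $49.07
City income tax: $981.38 × 0.03 = $29.44
PFL insurance: $1049.60 × 0.01 = $10.50
State unemployment insurance (employee share): $1049.60 × 0.001 = $1.05
Employee stock purchase plan: $1049.60 × 0.02 = $20.99
Legal plan premium: $85.19
Total deductions = $68.22 + $181.56 + $49.07 + $29.44 + $10.50 + $1.05 + $20.99 + $85.19 = $446.02
Net pay = $1049.60 − $446.02 = $603.58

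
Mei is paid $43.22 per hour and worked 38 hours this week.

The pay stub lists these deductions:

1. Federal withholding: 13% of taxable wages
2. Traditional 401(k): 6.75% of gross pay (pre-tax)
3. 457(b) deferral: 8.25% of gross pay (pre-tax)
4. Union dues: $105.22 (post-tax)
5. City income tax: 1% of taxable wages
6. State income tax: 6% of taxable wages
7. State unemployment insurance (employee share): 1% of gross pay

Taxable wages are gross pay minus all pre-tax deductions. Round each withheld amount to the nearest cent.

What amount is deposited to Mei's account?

Gross pay: 38 × $43.22 = $1,642.36
Traditional 401(k): $1,642.36 × 0.0675 = $110.86
457(b) deferral: $1,642.36 × 0.0825 = $135.49
Pre-tax total = $110.86 + $135.49 = $246.35
Taxable wages = $1,642.36 − $246.35 = $1,396.01
State income tax: $1,396.01 × 0.06 = $83.76
City income tax: $1,396.01 × 0.01 = $13.96
Federal withholding: $1,396.01 × 0.13 = $181.48
State unemployment insurance (employee share): $1,642.36 × 0.01 = $16.42
Union dues: $105.22
Total deductions = $110.86 + $135.49 + $83.76 + $13.96 + $181.48 + $16.42 + $105.22 = $647.19
Net pay = $1,642.36 − $647.19 = $995.17

$995.17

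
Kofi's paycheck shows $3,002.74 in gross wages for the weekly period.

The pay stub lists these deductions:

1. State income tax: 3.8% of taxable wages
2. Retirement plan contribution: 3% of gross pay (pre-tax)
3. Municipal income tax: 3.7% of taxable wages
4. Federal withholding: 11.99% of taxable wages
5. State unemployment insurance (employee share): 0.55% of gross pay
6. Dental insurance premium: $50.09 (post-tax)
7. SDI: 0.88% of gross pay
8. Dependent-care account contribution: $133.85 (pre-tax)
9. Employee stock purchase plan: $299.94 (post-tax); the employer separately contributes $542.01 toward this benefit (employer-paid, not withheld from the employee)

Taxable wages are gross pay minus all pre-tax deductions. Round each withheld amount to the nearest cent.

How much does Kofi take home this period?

Retirement plan contribution: $3,002.74 × 0.03 = $90.08
Dependent-care account contribution: $133.85
Pre-tax total = $90.08 + $133.85 = $223.93
Taxable wages = $3,002.74 − $223.93 = $2,778.81
Municipal income tax: $2,778.81 × 0.037 = $102.82
Federal withholding: $2,778.81 × 0.1199 = $333.18
State income tax: $2,778.81 × 0.038 = $105.59
State unemployment insurance (employee share): $3,002.74 × 0.0055 = $16.52
SDI: $3,002.74 × 0.0088 = $26.42
Employee stock purchase plan: $299.94
Dental insurance premium: $50.09
(Employer's $542.01 toward employee stock purchase plan is not withheld from the employee.)
Total deductions = $90.08 + $133.85 + $102.82 + $333.18 + $105.59 + $16.52 + $26.42 + $299.94 + $50.09 = $1,158.49
Net pay = $3,002.74 − $1,158.49 = $1,844.25

$1,844.25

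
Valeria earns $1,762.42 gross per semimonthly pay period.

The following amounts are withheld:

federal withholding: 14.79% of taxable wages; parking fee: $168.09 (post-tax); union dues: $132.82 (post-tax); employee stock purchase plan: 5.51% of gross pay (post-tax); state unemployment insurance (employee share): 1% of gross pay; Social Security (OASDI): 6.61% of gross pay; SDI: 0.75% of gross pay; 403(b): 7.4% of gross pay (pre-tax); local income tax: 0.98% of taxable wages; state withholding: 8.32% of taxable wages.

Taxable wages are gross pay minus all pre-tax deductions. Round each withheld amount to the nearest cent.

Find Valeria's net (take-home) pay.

403(b): $1,762.42 × 0.074 = $130.42
Taxable wages = $1,762.42 − $130.42 = $1,632.00
Federal withholding: $1,632.00 × 0.1479 = $241.37
State withholding: $1,632.00 × 0.0832 = $135.78
Local income tax: $1,632.00 × 0.0098 = $15.99
SDI: $1,762.42 × 0.0075 = $13.22
State unemployment insurance (employee share): $1,762.42 × 0.01 = $17.62
Social Security (OASDI): $1,762.42 × 0.0661 = $116.50
Union dues: $132.82
Employee stock purchase plan: $1,762.42 × 0.0551 = $97.11
Parking fee: $168.09
Total deductions = $130.42 + $241.37 + $135.78 + $15.99 + $13.22 + $17.62 + $116.50 + $132.82 + $97.11 + $168.09 = $1,068.92
Net pay = $1,762.42 − $1,068.92 = $693.50

$693.50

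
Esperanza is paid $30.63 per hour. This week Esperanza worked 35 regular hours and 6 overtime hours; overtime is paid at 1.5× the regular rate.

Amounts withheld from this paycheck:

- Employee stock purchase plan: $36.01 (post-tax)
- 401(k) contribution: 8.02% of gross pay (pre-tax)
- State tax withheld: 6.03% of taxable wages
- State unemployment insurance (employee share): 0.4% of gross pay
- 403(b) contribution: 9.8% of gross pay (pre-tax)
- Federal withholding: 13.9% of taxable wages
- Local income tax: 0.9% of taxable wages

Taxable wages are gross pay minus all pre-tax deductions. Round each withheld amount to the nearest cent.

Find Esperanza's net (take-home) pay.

$835.44

Regular pay: 35 × $30.63 = $1,072.05
Overtime pay: 6 × $30.63 × 1.5 = $275.67
Gross pay = $1,072.05 + $275.67 = $1,347.72
403(b) contribution: $1,347.72 × 0.098 = $132.08
401(k) contribution: $1,347.72 × 0.0802 = $108.09
Pre-tax total = $132.08 + $108.09 = $240.17
Taxable wages = $1,347.72 − $240.17 = $1,107.55
State tax withheld: $1,107.55 × 0.0603 = $66.79
Local income tax: $1,107.55 × 0.009 = $9.97
Federal withholding: $1,107.55 × 0.139 = $153.95
State unemployment insurance (employee share): $1,347.72 × 0.004 = $5.39
Employee stock purchase plan: $36.01
Total deductions = $132.08 + $108.09 + $66.79 + $9.97 + $153.95 + $5.39 + $36.01 = $512.28
Net pay = $1,347.72 − $512.28 = $835.44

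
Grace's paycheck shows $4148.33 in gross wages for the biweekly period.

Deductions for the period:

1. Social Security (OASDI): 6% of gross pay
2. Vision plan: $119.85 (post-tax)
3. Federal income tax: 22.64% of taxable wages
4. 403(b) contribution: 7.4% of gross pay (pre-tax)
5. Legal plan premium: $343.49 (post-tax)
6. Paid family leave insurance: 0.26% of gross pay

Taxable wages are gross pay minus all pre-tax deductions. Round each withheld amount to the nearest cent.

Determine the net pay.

$2248.64

403(b) contribution: $4148.33 × 0.074 = $306.98
Taxable wages = $4148.33 − $306.98 = $3841.35
Federal income tax: $3841.35 × 0.2264 = $869.68
Social Security (OASDI): $4148.33 × 0.06 = $248.90
Paid family leave insurance: $4148.33 × 0.0026 = $10.79
Vision plan: $119.85
Legal plan premium: $343.49
Total deductions = $306.98 + $869.68 + $248.90 + $10.79 + $119.85 + $343.49 = $1899.69
Net pay = $4148.33 − $1899.69 = $2248.64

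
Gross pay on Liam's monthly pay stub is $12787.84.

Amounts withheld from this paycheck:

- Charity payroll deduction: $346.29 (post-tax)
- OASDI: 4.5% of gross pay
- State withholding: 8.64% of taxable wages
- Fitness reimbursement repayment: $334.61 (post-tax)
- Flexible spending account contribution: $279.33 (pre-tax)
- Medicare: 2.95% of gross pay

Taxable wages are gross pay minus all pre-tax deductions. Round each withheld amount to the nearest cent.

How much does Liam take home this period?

$9794.18

Flexible spending account contribution: $279.33
Taxable wages = $12787.84 − $279.33 = $12508.51
State withholding: $12508.51 × 0.0864 = $1080.74
Medicare: $12787.84 × 0.0295 = $377.24
OASDI: $12787.84 × 0.045 = $575.45
Charity payroll deduction: $346.29
Fitness reimbursement repayment: $334.61
Total deductions = $279.33 + $1080.74 + $377.24 + $575.45 + $346.29 + $334.61 = $2993.66
Net pay = $12787.84 − $2993.66 = $9794.18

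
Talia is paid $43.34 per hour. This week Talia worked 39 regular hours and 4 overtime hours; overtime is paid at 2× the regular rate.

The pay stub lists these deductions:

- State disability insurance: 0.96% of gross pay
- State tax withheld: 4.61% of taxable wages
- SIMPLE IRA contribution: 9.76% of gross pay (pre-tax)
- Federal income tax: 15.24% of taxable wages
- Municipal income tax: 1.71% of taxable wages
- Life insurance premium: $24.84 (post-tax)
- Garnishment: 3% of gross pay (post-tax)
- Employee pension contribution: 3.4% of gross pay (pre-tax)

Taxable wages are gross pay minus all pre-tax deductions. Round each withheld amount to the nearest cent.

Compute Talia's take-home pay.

Regular pay: 39 × $43.34 = $1,690.26
Overtime pay: 4 × $43.34 × 2 = $346.72
Gross pay = $1,690.26 + $346.72 = $2,036.98
SIMPLE IRA contribution: $2,036.98 × 0.0976 = $198.81
Employee pension contribution: $2,036.98 × 0.034 = $69.26
Pre-tax total = $198.81 + $69.26 = $268.07
Taxable wages = $2,036.98 − $268.07 = $1,768.91
Federal income tax: $1,768.91 × 0.1524 = $269.58
Municipal income tax: $1,768.91 × 0.0171 = $30.25
State tax withheld: $1,768.91 × 0.0461 = $81.55
State disability insurance: $2,036.98 × 0.0096 = $19.56
Life insurance premium: $24.84
Garnishment: $2,036.98 × 0.03 = $61.11
Total deductions = $198.81 + $69.26 + $269.58 + $30.25 + $81.55 + $19.56 + $24.84 + $61.11 = $754.96
Net pay = $2,036.98 − $754.96 = $1,282.02

$1,282.02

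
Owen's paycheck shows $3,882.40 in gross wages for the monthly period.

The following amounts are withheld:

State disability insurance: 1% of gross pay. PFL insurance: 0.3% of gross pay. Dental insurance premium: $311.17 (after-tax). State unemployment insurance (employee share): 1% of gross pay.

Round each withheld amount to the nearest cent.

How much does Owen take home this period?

$3,481.94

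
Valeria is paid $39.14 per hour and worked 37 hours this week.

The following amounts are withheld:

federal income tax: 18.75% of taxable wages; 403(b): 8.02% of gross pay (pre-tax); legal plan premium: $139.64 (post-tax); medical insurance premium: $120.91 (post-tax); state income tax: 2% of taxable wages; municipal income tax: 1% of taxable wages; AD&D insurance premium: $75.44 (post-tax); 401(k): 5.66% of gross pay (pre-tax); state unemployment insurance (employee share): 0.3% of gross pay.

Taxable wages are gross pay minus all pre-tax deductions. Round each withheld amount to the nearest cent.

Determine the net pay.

Gross pay: 37 × $39.14 = $1,448.18
401(k): $1,448.18 × 0.0566 = $81.97
403(b): $1,448.18 × 0.0802 = $116.14
Pre-tax total = $81.97 + $116.14 = $198.11
Taxable wages = $1,448.18 − $198.11 = $1,250.07
State income tax: $1,250.07 × 0.02 = $25.00
Federal income tax: $1,250.07 × 0.1875 = $234.39
Municipal income tax: $1,250.07 × 0.01 = $12.50
State unemployment insurance (employee share): $1,448.18 × 0.003 = $4.34
Medical insurance premium: $120.91
Legal plan premium: $139.64
AD&D insurance premium: $75.44
Total deductions = $81.97 + $116.14 + $25.00 + $234.39 + $12.50 + $4.34 + $120.91 + $139.64 + $75.44 = $810.33
Net pay = $1,448.18 − $810.33 = $637.85

$637.85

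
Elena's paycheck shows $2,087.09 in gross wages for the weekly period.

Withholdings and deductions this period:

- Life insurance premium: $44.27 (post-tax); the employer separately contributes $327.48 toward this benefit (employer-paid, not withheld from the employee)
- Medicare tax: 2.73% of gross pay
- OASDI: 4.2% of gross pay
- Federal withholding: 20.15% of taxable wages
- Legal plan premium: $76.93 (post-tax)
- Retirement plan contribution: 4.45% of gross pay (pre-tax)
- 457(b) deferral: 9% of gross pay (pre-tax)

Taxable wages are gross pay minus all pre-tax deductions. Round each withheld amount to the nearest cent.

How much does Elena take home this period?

Retirement plan contribution: $2,087.09 × 0.0445 = $92.88
457(b) deferral: $2,087.09 × 0.09 = $187.84
Pre-tax total = $92.88 + $187.84 = $280.72
Taxable wages = $2,087.09 − $280.72 = $1,806.37
Federal withholding: $1,806.37 × 0.2015 = $363.98
Medicare tax: $2,087.09 × 0.0273 = $56.98
OASDI: $2,087.09 × 0.042 = $87.66
Legal plan premium: $76.93
Life insurance premium: $44.27
(Employer's $327.48 toward life insurance premium is not withheld from the employee.)
Total deductions = $92.88 + $187.84 + $363.98 + $56.98 + $87.66 + $76.93 + $44.27 = $910.54
Net pay = $2,087.09 − $910.54 = $1,176.55

$1,176.55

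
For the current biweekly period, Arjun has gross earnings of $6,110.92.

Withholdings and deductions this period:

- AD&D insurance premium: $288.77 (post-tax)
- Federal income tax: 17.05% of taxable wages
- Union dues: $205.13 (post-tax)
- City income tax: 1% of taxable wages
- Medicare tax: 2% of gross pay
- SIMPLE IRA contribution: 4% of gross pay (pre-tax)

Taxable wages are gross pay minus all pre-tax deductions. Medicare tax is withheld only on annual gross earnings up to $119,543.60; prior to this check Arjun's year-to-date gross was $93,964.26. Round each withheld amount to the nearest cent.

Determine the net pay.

SIMPLE IRA contribution: $6,110.92 × 0.04 = $244.44
Taxable wages = $6,110.92 − $244.44 = $5,866.48
Federal income tax: $5,866.48 × 0.1705 = $1,000.23
City income tax: $5,866.48 × 0.01 = $58.66
Medicare tax: cap not yet reached, full $6,110.92 is subject → $6,110.92 × 0.02 = $122.22
Union dues: $205.13
AD&D insurance premium: $288.77
Total deductions = $244.44 + $1,000.23 + $58.66 + $122.22 + $205.13 + $288.77 = $1,919.45
Net pay = $6,110.92 − $1,919.45 = $4,191.47

$4,191.47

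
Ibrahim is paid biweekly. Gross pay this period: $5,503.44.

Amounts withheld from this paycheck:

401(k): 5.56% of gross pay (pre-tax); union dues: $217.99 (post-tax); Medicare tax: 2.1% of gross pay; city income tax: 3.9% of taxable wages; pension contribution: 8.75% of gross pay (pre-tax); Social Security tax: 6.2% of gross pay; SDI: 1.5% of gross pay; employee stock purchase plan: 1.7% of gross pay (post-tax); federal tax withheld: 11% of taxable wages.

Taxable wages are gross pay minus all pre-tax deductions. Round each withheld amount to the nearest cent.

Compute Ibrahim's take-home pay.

$3,162.35

Pension contribution: $5,503.44 × 0.0875 = $481.55
401(k): $5,503.44 × 0.0556 = $305.99
Pre-tax total = $481.55 + $305.99 = $787.54
Taxable wages = $5,503.44 − $787.54 = $4,715.90
City income tax: $4,715.90 × 0.039 = $183.92
Federal tax withheld: $4,715.90 × 0.11 = $518.75
Medicare tax: $5,503.44 × 0.021 = $115.57
SDI: $5,503.44 × 0.015 = $82.55
Social Security tax: $5,503.44 × 0.062 = $341.21
Union dues: $217.99
Employee stock purchase plan: $5,503.44 × 0.017 = $93.56
Total deductions = $481.55 + $305.99 + $183.92 + $518.75 + $115.57 + $82.55 + $341.21 + $217.99 + $93.56 = $2,341.09
Net pay = $5,503.44 − $2,341.09 = $3,162.35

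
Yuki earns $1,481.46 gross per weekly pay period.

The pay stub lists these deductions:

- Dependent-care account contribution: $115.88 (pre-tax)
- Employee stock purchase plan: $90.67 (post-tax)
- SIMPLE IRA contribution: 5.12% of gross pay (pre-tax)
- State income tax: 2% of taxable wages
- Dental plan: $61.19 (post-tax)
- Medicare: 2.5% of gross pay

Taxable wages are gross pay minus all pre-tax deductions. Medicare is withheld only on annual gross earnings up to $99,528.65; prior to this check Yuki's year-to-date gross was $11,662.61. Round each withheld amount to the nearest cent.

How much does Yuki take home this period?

Dependent-care account contribution: $115.88
SIMPLE IRA contribution: $1,481.46 × 0.0512 = $75.85
Pre-tax total = $115.88 + $75.85 = $191.73
Taxable wages = $1,481.46 − $191.73 = $1,289.73
State income tax: $1,289.73 × 0.02 = $25.79
Medicare: cap not yet reached, full $1,481.46 is subject → $1,481.46 × 0.025 = $37.04
Dental plan: $61.19
Employee stock purchase plan: $90.67
Total deductions = $115.88 + $75.85 + $25.79 + $37.04 + $61.19 + $90.67 = $406.42
Net pay = $1,481.46 − $406.42 = $1,075.04

$1,075.04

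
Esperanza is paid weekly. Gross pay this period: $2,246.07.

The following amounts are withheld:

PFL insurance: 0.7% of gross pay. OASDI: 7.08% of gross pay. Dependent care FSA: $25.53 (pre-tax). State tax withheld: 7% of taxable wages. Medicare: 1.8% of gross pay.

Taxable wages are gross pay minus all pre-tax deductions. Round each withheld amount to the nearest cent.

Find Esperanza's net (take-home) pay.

Dependent care FSA: $25.53
Taxable wages = $2,246.07 − $25.53 = $2,220.54
State tax withheld: $2,220.54 × 0.07 = $155.44
Medicare: $2,246.07 × 0.018 = $40.43
OASDI: $2,246.07 × 0.0708 = $159.02
PFL insurance: $2,246.07 × 0.007 = $15.72
Total deductions = $25.53 + $155.44 + $40.43 + $159.02 + $15.72 = $396.14
Net pay = $2,246.07 − $396.14 = $1,849.93

$1,849.93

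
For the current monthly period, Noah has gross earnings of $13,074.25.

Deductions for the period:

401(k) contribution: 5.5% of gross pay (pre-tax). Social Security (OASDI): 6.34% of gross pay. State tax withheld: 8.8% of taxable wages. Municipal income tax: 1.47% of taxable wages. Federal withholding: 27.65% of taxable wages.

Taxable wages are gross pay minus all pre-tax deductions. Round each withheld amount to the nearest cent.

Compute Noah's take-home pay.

401(k) contribution: $13,074.25 × 0.055 = $719.08
Taxable wages = $13,074.25 − $719.08 = $12,355.17
Federal withholding: $12,355.17 × 0.2765 = $3,416.20
Municipal income tax: $12,355.17 × 0.0147 = $181.62
State tax withheld: $12,355.17 × 0.088 = $1,087.25
Social Security (OASDI): $13,074.25 × 0.0634 = $828.91
Total deductions = $719.08 + $3,416.20 + $181.62 + $1,087.25 + $828.91 = $6,233.06
Net pay = $13,074.25 − $6,233.06 = $6,841.19

$6,841.19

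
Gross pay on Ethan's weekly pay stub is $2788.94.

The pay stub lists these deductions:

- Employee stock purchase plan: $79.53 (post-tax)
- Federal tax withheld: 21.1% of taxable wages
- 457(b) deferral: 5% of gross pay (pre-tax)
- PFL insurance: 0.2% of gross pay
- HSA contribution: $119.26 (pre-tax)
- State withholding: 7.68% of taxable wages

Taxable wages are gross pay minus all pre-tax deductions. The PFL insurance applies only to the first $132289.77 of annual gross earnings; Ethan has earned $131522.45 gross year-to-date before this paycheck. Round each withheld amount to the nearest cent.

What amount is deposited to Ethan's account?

457(b) deferral: $2788.94 × 0.05 = $139.45
HSA contribution: $119.26
Pre-tax total = $139.45 + $119.26 = $258.71
Taxable wages = $2788.94 − $258.71 = $2530.23
Federal tax withheld: $2530.23 × 0.211 = $533.88
State withholding: $2530.23 × 0.0768 = $194.32
PFL insurance: only $132289.77 − $131522.45 = $767.32 of this check is subject → $767.32 × 0.002 = $1.53
Employee stock purchase plan: $79.53
Total deductions = $139.45 + $119.26 + $533.88 + $194.32 + $1.53 + $79.53 = $1067.97
Net pay = $2788.94 − $1067.97 = $1720.97

$1720.97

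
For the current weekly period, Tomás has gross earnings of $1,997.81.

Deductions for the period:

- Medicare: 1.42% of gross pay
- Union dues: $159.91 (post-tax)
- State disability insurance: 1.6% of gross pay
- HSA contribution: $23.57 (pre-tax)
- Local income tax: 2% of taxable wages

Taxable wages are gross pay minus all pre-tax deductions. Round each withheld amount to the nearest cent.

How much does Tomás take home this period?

HSA contribution: $23.57
Taxable wages = $1,997.81 − $23.57 = $1,974.24
Local income tax: $1,974.24 × 0.02 = $39.48
State disability insurance: $1,997.81 × 0.016 = $31.96
Medicare: $1,997.81 × 0.0142 = $28.37
Union dues: $159.91
Total deductions = $23.57 + $39.48 + $31.96 + $28.37 + $159.91 = $283.29
Net pay = $1,997.81 − $283.29 = $1,714.52

$1,714.52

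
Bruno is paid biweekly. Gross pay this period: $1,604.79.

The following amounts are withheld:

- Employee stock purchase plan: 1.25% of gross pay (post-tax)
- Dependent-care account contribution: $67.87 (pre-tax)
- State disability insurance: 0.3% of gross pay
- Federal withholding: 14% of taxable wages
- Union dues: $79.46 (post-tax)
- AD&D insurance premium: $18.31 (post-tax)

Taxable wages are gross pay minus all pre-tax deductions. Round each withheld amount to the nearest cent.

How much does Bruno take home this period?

$1,199.11

Dependent-care account contribution: $67.87
Taxable wages = $1,604.79 − $67.87 = $1,536.92
Federal withholding: $1,536.92 × 0.14 = $215.17
State disability insurance: $1,604.79 × 0.003 = $4.81
Union dues: $79.46
Employee stock purchase plan: $1,604.79 × 0.0125 = $20.06
AD&D insurance premium: $18.31
Total deductions = $67.87 + $215.17 + $4.81 + $79.46 + $20.06 + $18.31 = $405.68
Net pay = $1,604.79 − $405.68 = $1,199.11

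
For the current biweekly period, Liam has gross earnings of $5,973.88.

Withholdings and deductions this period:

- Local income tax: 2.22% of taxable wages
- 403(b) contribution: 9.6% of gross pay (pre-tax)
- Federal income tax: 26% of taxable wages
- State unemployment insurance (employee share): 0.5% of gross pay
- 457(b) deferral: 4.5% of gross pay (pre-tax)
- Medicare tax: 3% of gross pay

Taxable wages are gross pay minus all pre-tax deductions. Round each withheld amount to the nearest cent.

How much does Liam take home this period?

$3,474.35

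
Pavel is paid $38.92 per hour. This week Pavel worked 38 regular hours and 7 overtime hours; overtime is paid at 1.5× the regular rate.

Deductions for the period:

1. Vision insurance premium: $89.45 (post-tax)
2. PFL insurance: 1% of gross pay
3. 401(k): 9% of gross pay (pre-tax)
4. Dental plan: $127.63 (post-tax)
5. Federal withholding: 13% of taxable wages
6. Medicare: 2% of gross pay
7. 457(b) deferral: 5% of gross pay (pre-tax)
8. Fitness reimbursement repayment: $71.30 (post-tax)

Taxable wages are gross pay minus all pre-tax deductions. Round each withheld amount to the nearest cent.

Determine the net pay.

$1,067.30

Regular pay: 38 × $38.92 = $1,478.96
Overtime pay: 7 × $38.92 × 1.5 = $408.66
Gross pay = $1,478.96 + $408.66 = $1,887.62
457(b) deferral: $1,887.62 × 0.05 = $94.38
401(k): $1,887.62 × 0.09 = $169.89
Pre-tax total = $94.38 + $169.89 = $264.27
Taxable wages = $1,887.62 − $264.27 = $1,623.35
Federal withholding: $1,623.35 × 0.13 = $211.04
Medicare: $1,887.62 × 0.02 = $37.75
PFL insurance: $1,887.62 × 0.01 = $18.88
Vision insurance premium: $89.45
Fitness reimbursement repayment: $71.30
Dental plan: $127.63
Total deductions = $94.38 + $169.89 + $211.04 + $37.75 + $18.88 + $89.45 + $71.30 + $127.63 = $820.32
Net pay = $1,887.62 − $820.32 = $1,067.30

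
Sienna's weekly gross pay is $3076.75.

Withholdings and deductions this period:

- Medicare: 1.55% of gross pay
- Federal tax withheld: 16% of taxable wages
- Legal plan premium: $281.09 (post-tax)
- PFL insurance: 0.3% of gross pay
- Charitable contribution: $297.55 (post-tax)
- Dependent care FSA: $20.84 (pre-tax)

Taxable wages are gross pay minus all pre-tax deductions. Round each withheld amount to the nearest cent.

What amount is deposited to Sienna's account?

Dependent care FSA: $20.84
Taxable wages = $3076.75 − $20.84 = $3055.91
Federal tax withheld: $3055.91 × 0.16 = $488.95
Medicare: $3076.75 × 0.0155 = $47.69
PFL insurance: $3076.75 × 0.003 = $9.23
Charitable contribution: $297.55
Legal plan premium: $281.09
Total deductions = $20.84 + $488.95 + $47.69 + $9.23 + $297.55 + $281.09 = $1145.35
Net pay = $3076.75 − $1145.35 = $1931.40

$1931.40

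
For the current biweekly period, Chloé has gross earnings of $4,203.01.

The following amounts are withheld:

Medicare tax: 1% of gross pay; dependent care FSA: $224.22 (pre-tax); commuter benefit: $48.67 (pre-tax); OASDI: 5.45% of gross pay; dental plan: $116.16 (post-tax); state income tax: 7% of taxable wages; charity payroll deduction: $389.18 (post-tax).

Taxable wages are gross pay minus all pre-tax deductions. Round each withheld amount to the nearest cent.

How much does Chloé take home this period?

$2,878.58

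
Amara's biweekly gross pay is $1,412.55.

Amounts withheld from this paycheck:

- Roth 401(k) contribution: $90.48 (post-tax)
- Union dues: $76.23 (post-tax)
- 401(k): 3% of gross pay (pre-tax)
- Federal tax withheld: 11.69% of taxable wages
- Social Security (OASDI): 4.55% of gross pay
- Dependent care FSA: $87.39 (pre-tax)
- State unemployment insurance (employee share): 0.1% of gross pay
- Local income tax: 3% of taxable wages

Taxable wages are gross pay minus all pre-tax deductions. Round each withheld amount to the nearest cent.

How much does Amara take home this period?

Dependent care FSA: $87.39
401(k): $1,412.55 × 0.03 = $42.38
Pre-tax total = $87.39 + $42.38 = $129.77
Taxable wages = $1,412.55 − $129.77 = $1,282.78
Local income tax: $1,282.78 × 0.03 = $38.48
Federal tax withheld: $1,282.78 × 0.1169 = $149.96
State unemployment insurance (employee share): $1,412.55 × 0.001 = $1.41
Social Security (OASDI): $1,412.55 × 0.0455 = $64.27
Roth 401(k) contribution: $90.48
Union dues: $76.23
Total deductions = $87.39 + $42.38 + $38.48 + $149.96 + $1.41 + $64.27 + $90.48 + $76.23 = $550.60
Net pay = $1,412.55 − $550.60 = $861.95

$861.95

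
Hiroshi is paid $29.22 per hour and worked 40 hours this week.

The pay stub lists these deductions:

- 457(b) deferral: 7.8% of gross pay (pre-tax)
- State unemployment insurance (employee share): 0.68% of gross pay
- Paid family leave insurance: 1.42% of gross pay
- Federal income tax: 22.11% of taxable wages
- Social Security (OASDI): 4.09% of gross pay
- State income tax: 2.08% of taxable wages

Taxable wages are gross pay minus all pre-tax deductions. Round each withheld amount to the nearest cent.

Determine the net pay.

Gross pay: 40 × $29.22 = $1168.80
457(b) deferral: $1168.80 × 0.078 = $91.17
Taxable wages = $1168.80 − $91.17 = $1077.63
State income tax: $1077.63 × 0.0208 = $22.41
Federal income tax: $1077.63 × 0.2211 = $238.26
State unemployment insurance (employee share): $1168.80 × 0.0068 = $7.95
Social Security (OASDI): $1168.80 × 0.0409 = $47.80
Paid family leave insurance: $1168.80 × 0.0142 = $16.60
Total deductions = $91.17 + $22.41 + $238.26 + $7.95 + $47.80 + $16.60 = $424.19
Net pay = $1168.80 − $424.19 = $744.61

$744.61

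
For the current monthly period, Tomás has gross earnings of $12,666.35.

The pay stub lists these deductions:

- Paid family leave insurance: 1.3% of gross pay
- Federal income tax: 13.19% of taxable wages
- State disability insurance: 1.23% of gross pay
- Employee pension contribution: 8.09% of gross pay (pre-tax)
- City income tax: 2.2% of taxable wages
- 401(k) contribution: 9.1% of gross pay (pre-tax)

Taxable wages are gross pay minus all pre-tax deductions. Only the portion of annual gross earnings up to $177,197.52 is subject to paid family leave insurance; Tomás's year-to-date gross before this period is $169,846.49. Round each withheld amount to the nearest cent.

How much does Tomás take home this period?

$8,623.38

Employee pension contribution: $12,666.35 × 0.0809 = $1,024.71
401(k) contribution: $12,666.35 × 0.091 = $1,152.64
Pre-tax total = $1,024.71 + $1,152.64 = $2,177.35
Taxable wages = $12,666.35 − $2,177.35 = $10,489.00
Federal income tax: $10,489.00 × 0.1319 = $1,383.50
City income tax: $10,489.00 × 0.022 = $230.76
Paid family leave insurance: only $177,197.52 − $169,846.49 = $7,351.03 of this check is subject → $7,351.03 × 0.013 = $95.56
State disability insurance: $12,666.35 × 0.0123 = $155.80
Total deductions = $1,024.71 + $1,152.64 + $1,383.50 + $230.76 + $95.56 + $155.80 = $4,042.97
Net pay = $12,666.35 − $4,042.97 = $8,623.38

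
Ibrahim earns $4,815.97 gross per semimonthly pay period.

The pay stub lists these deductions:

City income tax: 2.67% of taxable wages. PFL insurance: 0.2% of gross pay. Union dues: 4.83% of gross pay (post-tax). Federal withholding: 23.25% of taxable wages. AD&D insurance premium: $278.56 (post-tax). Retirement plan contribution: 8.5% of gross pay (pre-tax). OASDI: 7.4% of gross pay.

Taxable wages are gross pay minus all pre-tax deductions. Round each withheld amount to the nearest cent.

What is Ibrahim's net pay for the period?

Retirement plan contribution: $4,815.97 × 0.085 = $409.36
Taxable wages = $4,815.97 − $409.36 = $4,406.61
City income tax: $4,406.61 × 0.0267 = $117.66
Federal withholding: $4,406.61 × 0.2325 = $1,024.54
PFL insurance: $4,815.97 × 0.002 = $9.63
OASDI: $4,815.97 × 0.074 = $356.38
AD&D insurance premium: $278.56
Union dues: $4,815.97 × 0.0483 = $232.61
Total deductions = $409.36 + $117.66 + $1,024.54 + $9.63 + $356.38 + $278.56 + $232.61 = $2,428.74
Net pay = $4,815.97 − $2,428.74 = $2,387.23

$2,387.23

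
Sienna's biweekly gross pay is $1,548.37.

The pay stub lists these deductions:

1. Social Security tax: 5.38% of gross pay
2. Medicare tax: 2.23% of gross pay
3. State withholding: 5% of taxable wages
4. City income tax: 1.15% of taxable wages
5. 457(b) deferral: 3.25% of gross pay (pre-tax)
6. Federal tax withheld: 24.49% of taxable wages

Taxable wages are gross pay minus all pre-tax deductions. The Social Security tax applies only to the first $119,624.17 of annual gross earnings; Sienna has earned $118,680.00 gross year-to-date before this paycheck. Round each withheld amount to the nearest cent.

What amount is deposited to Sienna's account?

457(b) deferral: $1,548.37 × 0.0325 = $50.32
Taxable wages = $1,548.37 − $50.32 = $1,498.05
City income tax: $1,498.05 × 0.0115 = $17.23
State withholding: $1,498.05 × 0.05 = $74.90
Federal tax withheld: $1,498.05 × 0.2449 = $366.87
Social Security tax: only $119,624.17 − $118,680.00 = $944.17 of this check is subject → $944.17 × 0.0538 = $50.80
Medicare tax: $1,548.37 × 0.0223 = $34.53
Total deductions = $50.32 + $17.23 + $74.90 + $366.87 + $50.80 + $34.53 = $594.65
Net pay = $1,548.37 − $594.65 = $953.72

$953.72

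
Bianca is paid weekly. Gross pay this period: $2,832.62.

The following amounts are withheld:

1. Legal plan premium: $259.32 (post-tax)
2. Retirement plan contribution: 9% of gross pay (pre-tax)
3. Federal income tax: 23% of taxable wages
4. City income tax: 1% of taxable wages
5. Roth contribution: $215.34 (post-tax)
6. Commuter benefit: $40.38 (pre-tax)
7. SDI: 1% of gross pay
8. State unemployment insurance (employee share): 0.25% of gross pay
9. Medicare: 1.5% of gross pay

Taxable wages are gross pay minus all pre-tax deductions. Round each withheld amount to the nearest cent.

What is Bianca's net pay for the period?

Retirement plan contribution: $2,832.62 × 0.09 = $254.94
Commuter benefit: $40.38
Pre-tax total = $254.94 + $40.38 = $295.32
Taxable wages = $2,832.62 − $295.32 = $2,537.30
City income tax: $2,537.30 × 0.01 = $25.37
Federal income tax: $2,537.30 × 0.23 = $583.58
SDI: $2,832.62 × 0.01 = $28.33
State unemployment insurance (employee share): $2,832.62 × 0.0025 = $7.08
Medicare: $2,832.62 × 0.015 = $42.49
Roth contribution: $215.34
Legal plan premium: $259.32
Total deductions = $254.94 + $40.38 + $25.37 + $583.58 + $28.33 + $7.08 + $42.49 + $215.34 + $259.32 = $1,456.83
Net pay = $2,832.62 − $1,456.83 = $1,375.79

$1,375.79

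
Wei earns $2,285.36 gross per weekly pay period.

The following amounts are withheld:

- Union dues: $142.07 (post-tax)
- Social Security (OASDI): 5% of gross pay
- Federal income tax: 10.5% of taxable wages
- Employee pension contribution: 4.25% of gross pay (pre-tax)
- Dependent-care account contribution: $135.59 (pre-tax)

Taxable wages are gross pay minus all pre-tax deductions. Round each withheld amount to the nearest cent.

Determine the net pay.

Employee pension contribution: $2,285.36 × 0.0425 = $97.13
Dependent-care account contribution: $135.59
Pre-tax total = $97.13 + $135.59 = $232.72
Taxable wages = $2,285.36 − $232.72 = $2,052.64
Federal income tax: $2,052.64 × 0.105 = $215.53
Social Security (OASDI): $2,285.36 × 0.05 = $114.27
Union dues: $142.07
Total deductions = $97.13 + $135.59 + $215.53 + $114.27 + $142.07 = $704.59
Net pay = $2,285.36 − $704.59 = $1,580.77

$1,580.77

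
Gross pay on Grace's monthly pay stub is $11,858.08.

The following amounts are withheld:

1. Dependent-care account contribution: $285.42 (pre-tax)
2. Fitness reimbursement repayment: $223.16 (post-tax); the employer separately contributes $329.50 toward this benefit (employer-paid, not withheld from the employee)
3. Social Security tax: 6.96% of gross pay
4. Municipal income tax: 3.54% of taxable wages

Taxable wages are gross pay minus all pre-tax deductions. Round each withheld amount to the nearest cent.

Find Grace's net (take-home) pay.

$10,114.51

Dependent-care account contribution: $285.42
Taxable wages = $11,858.08 − $285.42 = $11,572.66
Municipal income tax: $11,572.66 × 0.0354 = $409.67
Social Security tax: $11,858.08 × 0.0696 = $825.32
Fitness reimbursement repayment: $223.16
(Employer's $329.50 toward fitness reimbursement repayment is not withheld from the employee.)
Total deductions = $285.42 + $409.67 + $825.32 + $223.16 = $1,743.57
Net pay = $11,858.08 − $1,743.57 = $10,114.51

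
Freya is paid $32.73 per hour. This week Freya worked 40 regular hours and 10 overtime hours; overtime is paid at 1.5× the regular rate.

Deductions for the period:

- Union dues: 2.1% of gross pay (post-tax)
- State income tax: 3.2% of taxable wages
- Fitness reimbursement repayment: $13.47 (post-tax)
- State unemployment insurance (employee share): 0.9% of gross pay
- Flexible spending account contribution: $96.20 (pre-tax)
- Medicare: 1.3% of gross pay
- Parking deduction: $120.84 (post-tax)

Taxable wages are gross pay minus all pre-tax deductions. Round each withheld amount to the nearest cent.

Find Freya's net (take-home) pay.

$1,437.71

Regular pay: 40 × $32.73 = $1,309.20
Overtime pay: 10 × $32.73 × 1.5 = $490.95
Gross pay = $1,309.20 + $490.95 = $1,800.15
Flexible spending account contribution: $96.20
Taxable wages = $1,800.15 − $96.20 = $1,703.95
State income tax: $1,703.95 × 0.032 = $54.53
Medicare: $1,800.15 × 0.013 = $23.40
State unemployment insurance (employee share): $1,800.15 × 0.009 = $16.20
Parking deduction: $120.84
Fitness reimbursement repayment: $13.47
Union dues: $1,800.15 × 0.021 = $37.80
Total deductions = $96.20 + $54.53 + $23.40 + $16.20 + $120.84 + $13.47 + $37.80 = $362.44
Net pay = $1,800.15 − $362.44 = $1,437.71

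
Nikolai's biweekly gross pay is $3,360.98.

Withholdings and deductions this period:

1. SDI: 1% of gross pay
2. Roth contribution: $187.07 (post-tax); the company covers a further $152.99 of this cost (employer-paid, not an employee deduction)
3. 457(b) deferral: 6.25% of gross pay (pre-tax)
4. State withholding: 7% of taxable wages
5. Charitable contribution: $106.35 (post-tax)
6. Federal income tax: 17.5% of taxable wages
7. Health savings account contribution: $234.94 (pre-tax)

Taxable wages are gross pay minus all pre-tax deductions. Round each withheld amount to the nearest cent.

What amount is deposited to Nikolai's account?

Health savings account contribution: $234.94
457(b) deferral: $3,360.98 × 0.0625 = $210.06
Pre-tax total = $234.94 + $210.06 = $445.00
Taxable wages = $3,360.98 − $445.00 = $2,915.98
State withholding: $2,915.98 × 0.07 = $204.12
Federal income tax: $2,915.98 × 0.175 = $510.30
SDI: $3,360.98 × 0.01 = $33.61
Roth contribution: $187.07
Charitable contribution: $106.35
(Employer's $152.99 toward Roth contribution is not withheld from the employee.)
Total deductions = $234.94 + $210.06 + $204.12 + $510.30 + $33.61 + $187.07 + $106.35 = $1,486.45
Net pay = $3,360.98 − $1,486.45 = $1,874.53

$1,874.53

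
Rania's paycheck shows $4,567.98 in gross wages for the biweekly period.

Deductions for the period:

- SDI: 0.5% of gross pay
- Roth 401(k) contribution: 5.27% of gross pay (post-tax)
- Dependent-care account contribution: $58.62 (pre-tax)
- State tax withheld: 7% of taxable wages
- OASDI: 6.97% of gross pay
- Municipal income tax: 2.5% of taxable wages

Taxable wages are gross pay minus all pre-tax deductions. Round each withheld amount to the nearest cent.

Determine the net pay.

Dependent-care account contribution: $58.62
Taxable wages = $4,567.98 − $58.62 = $4,509.36
Municipal income tax: $4,509.36 × 0.025 = $112.73
State tax withheld: $4,509.36 × 0.07 = $315.66
OASDI: $4,567.98 × 0.0697 = $318.39
SDI: $4,567.98 × 0.005 = $22.84
Roth 401(k) contribution: $4,567.98 × 0.0527 = $240.73
Total deductions = $58.62 + $112.73 + $315.66 + $318.39 + $22.84 + $240.73 = $1,068.97
Net pay = $4,567.98 − $1,068.97 = $3,499.01

$3,499.01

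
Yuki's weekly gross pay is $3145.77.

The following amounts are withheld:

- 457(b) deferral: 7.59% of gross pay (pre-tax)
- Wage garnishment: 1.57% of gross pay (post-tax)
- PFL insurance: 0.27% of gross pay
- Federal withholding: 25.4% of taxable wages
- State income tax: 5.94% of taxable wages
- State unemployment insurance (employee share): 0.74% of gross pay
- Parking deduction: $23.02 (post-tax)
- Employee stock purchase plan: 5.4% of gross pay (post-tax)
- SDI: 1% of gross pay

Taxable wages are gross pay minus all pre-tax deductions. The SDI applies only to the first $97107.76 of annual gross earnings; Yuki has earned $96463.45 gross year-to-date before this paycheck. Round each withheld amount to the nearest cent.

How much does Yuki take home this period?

457(b) deferral: $3145.77 × 0.0759 = $238.76
Taxable wages = $3145.77 − $238.76 = $2907.01
Federal withholding: $2907.01 × 0.254 = $738.38
State income tax: $2907.01 × 0.0594 = $172.68
SDI: only $97107.76 − $96463.45 = $644.31 of this check is subject → $644.31 × 0.01 = $6.44
PFL insurance: $3145.77 × 0.0027 = $8.49
State unemployment insurance (employee share): $3145.77 × 0.0074 = $23.28
Wage garnishment: $3145.77 × 0.0157 = $49.39
Employee stock purchase plan: $3145.77 × 0.054 = $169.87
Parking deduction: $23.02
Total deductions = $238.76 + $738.38 + $172.68 + $6.44 + $8.49 + $23.28 + $49.39 + $169.87 + $23.02 = $1430.31
Net pay = $3145.77 − $1430.31 = $1715.46

$1715.46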